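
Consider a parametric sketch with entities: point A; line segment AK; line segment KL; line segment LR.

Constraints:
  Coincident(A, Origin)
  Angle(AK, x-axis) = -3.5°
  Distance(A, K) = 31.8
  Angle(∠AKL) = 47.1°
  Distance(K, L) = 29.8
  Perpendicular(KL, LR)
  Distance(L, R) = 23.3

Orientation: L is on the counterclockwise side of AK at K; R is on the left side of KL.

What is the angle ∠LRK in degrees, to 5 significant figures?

51.979°

A is at the origin; AK runs at -3.5° with length 31.8, so K = 31.8·(cos -3.5°, sin -3.5°) = (31.741, -1.9413). ∠AKL = 47.1°, so KL runs at -3.5° + (180° − 47.1°) = 129.40° from the x-axis; with |KL| = 29.8, L = K + 29.8·(cos 129.40°, sin 129.40°) = (12.826, 21.086). KL ⟂ LR; with |LR| = 23.3 on the left of KL, R = L + 23.3·(-0.77273, -0.63473) = (-5.1790, 6.2969). Then cos ∠LRK = RL·RK / (|RL||RK|), giving 51.979°.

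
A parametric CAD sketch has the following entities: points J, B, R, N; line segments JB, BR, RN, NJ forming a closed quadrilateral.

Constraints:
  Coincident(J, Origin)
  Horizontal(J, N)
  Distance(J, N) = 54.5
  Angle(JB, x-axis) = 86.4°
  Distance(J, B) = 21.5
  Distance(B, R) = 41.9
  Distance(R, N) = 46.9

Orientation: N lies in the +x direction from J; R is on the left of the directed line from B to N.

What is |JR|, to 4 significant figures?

57.10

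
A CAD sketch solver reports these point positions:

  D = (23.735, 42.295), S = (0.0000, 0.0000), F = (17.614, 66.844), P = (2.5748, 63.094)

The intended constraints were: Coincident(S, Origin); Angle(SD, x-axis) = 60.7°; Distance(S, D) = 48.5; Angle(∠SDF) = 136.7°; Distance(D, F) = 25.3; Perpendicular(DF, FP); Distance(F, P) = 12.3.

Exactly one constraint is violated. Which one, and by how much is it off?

Distance(F, P) = 12.3 — off by 3.20.

S = (0.00, 0.00) ✓; SD at 60.70° ✓; |SD| = 48.50 ✓; ∠SDF = 136.7° ✓; |DF| = 25.30 ✓; ∠(DF, FP) = 90.00° ✓; |FP| = 15.50 ✗.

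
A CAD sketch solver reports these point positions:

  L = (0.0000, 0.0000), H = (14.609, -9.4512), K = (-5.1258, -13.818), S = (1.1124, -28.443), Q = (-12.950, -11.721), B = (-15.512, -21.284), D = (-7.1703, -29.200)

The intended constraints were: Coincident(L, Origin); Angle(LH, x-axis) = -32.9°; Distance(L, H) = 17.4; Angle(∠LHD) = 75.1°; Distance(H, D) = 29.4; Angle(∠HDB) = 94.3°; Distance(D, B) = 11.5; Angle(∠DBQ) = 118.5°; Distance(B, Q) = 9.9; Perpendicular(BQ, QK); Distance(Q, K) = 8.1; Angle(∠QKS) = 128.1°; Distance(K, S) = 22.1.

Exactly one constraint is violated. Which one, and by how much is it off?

Distance(K, S) = 22.1 — off by 6.20.

L = (0.00, 0.00) ✓; LH at -32.90° ✓; |LH| = 17.40 ✓; ∠LHD = 75.10° ✓; |HD| = 29.40 ✓; ∠HDB = 94.30° ✓; |DB| = 11.50 ✓; ∠DBQ = 118.5° ✓; |BQ| = 9.900 ✓; ∠(BQ, QK) = 90.01° ✓; |QK| = 8.100 ✓; ∠QKS = 128.1° ✓; |KS| = 15.90 ✗.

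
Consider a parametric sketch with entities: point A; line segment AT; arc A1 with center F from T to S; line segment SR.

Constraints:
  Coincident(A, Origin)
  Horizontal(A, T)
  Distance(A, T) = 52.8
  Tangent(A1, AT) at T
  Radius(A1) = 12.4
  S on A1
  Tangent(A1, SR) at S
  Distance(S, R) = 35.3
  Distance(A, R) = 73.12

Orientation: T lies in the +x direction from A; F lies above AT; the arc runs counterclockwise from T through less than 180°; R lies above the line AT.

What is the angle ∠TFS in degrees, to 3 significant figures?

108°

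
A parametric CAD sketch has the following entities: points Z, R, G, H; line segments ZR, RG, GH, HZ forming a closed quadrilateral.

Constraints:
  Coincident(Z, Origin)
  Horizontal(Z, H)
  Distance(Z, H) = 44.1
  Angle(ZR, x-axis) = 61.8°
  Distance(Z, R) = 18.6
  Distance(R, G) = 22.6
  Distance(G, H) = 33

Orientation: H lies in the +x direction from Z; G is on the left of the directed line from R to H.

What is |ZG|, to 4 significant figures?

39.91

Z is at the origin; ZH is horizontal with |ZH| = 44.1 and H in +x, so H = (44.1, 0). ZR runs at 61.8° with |ZR| = 18.6, so R = (8.789, 16.39). G is determined by |RG| = 22.6 and |GH| = 33.0 together: it lies at the intersection of circle(R, 22.6) and circle(H, 33.0). With |RH| = 38.93, the foot of the radical line on RH is 12.04 from R and the perpendicular offset is √(22.6² − 12.04²) = 19.13. Taking the left-of-RH solution: G = (27.76, 28.67).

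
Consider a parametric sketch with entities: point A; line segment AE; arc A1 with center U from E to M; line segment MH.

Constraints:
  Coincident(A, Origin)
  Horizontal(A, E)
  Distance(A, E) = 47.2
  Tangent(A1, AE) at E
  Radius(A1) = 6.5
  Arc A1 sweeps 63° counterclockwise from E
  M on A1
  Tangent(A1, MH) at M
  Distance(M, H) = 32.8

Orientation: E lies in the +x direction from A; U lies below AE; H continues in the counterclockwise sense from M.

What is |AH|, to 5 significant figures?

42.158

A is at the origin; AE is horizontal with |AE| = 47.2 and E on the +x side, so E = (47.200, 0.0000). The tangent condition forces UE to be normal to AE, so U = E + (0, -6.5) = (47.200, -6.5000). On A1, E sits at bearing 90° from U; a 63° counterclockwise sweep puts M at bearing 153°, so M = U + 6.5·(cos 153°, sin 153°) = (41.408, -3.5491). The tangent condition forces UM to be normal to MH, so MH runs along (−sin 153°, cos 153°); with |MH| = 32.8, H = (26.518, -32.774). Then |AH| = |H − A| = 42.158.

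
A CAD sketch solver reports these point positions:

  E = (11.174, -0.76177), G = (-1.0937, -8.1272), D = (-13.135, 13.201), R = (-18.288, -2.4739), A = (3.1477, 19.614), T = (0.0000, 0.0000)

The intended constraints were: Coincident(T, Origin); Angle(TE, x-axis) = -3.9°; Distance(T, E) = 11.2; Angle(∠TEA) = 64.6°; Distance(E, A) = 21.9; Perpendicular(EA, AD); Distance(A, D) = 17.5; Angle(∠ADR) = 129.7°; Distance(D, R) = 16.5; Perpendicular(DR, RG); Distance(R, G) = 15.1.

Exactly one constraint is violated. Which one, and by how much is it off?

Distance(R, G) = 15.1 — off by 3.00.

T = (0.00, 0.00) ✓; TE at -3.900° ✓; |TE| = 11.20 ✓; ∠TEA = 64.60° ✓; |EA| = 21.90 ✓; ∠(EA, AD) = 90.00° ✓; |AD| = 17.50 ✓; ∠ADR = 129.7° ✓; |DR| = 16.50 ✓; ∠(DR, RG) = 90.00° ✓; |RG| = 18.10 ✗.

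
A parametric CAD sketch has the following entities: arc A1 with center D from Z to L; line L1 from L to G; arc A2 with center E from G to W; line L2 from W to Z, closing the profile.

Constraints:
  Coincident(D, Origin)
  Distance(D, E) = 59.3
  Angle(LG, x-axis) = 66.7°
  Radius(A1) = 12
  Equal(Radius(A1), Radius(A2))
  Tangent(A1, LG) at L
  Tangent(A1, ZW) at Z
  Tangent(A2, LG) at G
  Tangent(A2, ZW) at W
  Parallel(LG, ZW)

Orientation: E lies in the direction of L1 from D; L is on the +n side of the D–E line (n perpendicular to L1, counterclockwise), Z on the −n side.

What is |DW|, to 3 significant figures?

60.5

The slot axis is L1's direction at 66.7°, so u = (cos 66.7°, sin 66.7°) = (0.396, 0.918) and n = (−sin 66.7°, cos 66.7°) = (-0.918, 0.396). D is at the origin and E lies 59.3 along u from D, so E = 59.3·u = (23.5, 54.5). Tangency of A1 to both parallel lines with radius 12.0 puts L and Z at D ± 12.0·n: L = (-11.0, 4.75), Z = (11.0, -4.75). Equal radii place G and W the same way about E: G = E + 12.0·n = (12.4, 59.2), W = E − 12.0·n = (34.5, 49.7). Then |DW| = |W − D| = 60.5.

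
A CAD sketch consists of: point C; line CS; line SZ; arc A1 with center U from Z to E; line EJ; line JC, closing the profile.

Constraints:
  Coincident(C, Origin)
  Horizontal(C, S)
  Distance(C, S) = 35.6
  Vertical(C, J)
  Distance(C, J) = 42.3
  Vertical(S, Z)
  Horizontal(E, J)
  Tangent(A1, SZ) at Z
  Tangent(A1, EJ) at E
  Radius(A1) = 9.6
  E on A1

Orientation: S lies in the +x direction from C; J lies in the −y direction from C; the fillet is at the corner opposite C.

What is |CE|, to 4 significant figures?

49.65

C is at the origin; CS is horizontal with |CS| = 35.6 and S on the +x side, so S = (35.60, 0.000). C and J share the same x with |CJ| = 42.3 and J on the −y side, so J = (0.000, -42.30). The virtual corner opposite C is at (35.60, -42.30). A1 meets SZ tangentially, so UZ is at right angles to SZ and the tangent condition forces UE to be normal to EJ, with radius 9.6, so the center U sits 9.6 in from both sides at U = (26.00, -32.70). That places the tangent points at Z = (35.60, -32.70) on SZ and E = (26.00, -42.30) on EJ. Then |CE| = |E − C| = 49.65.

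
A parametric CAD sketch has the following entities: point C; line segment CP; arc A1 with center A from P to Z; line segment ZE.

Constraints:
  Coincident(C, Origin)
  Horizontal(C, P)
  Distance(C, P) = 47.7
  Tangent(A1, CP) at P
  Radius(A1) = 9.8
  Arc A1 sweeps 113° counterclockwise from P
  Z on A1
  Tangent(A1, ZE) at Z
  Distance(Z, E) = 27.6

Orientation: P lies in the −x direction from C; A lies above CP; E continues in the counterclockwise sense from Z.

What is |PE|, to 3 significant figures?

39.1

On A1, P sits at bearing -90° from A; a 113° counterclockwise sweep puts Z at bearing 23°, so Z = A + 9.8·(cos 23°, sin 23°) = (-38.7, 13.6). Tangency of A1 to ZE means the radius AZ is perpendicular to ZE, so ZE runs along (−sin 23°, cos 23°); with |ZE| = 27.6, E = (-49.5, 39.0). Then |PE| = |E − P| = 39.1.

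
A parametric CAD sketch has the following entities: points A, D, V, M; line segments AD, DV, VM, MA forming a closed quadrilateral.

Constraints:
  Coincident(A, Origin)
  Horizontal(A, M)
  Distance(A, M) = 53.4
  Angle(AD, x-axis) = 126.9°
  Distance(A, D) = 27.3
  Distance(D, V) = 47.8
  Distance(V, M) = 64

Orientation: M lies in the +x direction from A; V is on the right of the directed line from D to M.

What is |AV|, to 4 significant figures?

25.37

Checks: |DV| = 47.80 ✓; |VM| = 64.00 ✓.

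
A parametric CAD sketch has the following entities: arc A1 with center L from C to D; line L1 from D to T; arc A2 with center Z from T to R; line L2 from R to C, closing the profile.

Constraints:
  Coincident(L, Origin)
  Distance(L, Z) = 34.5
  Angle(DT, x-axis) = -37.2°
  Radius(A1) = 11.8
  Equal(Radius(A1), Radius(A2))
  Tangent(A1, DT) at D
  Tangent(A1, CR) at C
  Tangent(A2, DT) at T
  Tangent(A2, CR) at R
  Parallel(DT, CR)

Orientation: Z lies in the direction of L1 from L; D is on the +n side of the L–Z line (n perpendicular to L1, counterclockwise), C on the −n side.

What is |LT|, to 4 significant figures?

36.46

The slot axis is L1's direction at -37.2°, so u = (cos -37.2°, sin -37.2°) = (0.7965, -0.6046) and n = (−sin -37.2°, cos -37.2°) = (0.6046, 0.7965). L is at the origin and Z lies 34.5 along u from L, so Z = 34.5·u = (27.48, -20.86). Tangency of A1 to both parallel lines with radius 11.8 puts D and C at L ± 11.8·n: D = (7.134, 9.399), C = (-7.134, -9.399). Equal radii place T and R the same way about Z: T = Z + 11.8·n = (34.61, -11.46), R = Z − 11.8·n = (20.35, -30.26). Then |LT| = |T − L| = 36.46.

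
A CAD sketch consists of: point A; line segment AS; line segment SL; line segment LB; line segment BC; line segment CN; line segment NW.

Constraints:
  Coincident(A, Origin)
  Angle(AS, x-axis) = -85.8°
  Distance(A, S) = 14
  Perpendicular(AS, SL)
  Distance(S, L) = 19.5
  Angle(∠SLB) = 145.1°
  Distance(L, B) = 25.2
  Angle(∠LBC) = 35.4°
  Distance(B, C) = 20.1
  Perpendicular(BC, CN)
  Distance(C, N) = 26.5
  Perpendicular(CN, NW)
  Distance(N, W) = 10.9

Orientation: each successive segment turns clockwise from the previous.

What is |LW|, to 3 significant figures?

16.4

BC ⟂ CN, so CN runs at -85.3°; with |CN| = 26.5, N = (-17.9, -27.3). The perpendicularity gives NW at right angles to CN, so NW runs at -175°; with |NW| = 10.9, W = (-28.8, -28.2). Then |LW| = |W − L| = 16.4.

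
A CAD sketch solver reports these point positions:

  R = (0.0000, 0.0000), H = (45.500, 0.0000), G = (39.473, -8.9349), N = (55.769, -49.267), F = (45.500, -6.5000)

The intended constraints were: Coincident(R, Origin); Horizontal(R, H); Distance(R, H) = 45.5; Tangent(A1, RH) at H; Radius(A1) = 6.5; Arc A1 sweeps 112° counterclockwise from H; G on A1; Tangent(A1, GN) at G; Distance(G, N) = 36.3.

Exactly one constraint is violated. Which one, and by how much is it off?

Distance(G, N) = 36.3 — off by 7.20.

R = (0.00, 0.00) ✓; R.y = 0.00, H.y = 0.00 ✓; |RH| = 45.50 ✓; ∠(FH, HR) = 90.00° ✓; |FH| = 6.500 ✓; bearing(F→G) − bearing(F→H) = 112.0° ✓; |FG| = 6.500 ✓; ∠(FG, GN) = 90.00° ✓; |GN| = 43.50 ✗.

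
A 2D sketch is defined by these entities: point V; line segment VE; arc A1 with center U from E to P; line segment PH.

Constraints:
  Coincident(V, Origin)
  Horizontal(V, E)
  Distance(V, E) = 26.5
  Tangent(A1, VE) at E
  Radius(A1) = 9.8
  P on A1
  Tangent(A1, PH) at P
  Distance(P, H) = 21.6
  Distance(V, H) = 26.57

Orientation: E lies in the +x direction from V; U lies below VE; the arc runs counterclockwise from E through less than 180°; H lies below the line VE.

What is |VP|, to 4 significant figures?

18.51

V is at the origin; V and E share the same y with |VE| = 26.5 and E on the +x side, so E = (26.50, 0.000). The tangent condition forces UE to be normal to VE, so U = E + (0, -9.8) = (26.50, -9.800). Since UP ⟂ PH (tangency), |UH| = √(9.8² + 21.6²) = 23.72 regardless of where P sits on A1. So H lies on both circle(V, 26.57) and circle(U, 23.72); the below-VE intersection is H = (8.452, -25.19). P is the foot of the tangent from H: P = (17.63, -5.636).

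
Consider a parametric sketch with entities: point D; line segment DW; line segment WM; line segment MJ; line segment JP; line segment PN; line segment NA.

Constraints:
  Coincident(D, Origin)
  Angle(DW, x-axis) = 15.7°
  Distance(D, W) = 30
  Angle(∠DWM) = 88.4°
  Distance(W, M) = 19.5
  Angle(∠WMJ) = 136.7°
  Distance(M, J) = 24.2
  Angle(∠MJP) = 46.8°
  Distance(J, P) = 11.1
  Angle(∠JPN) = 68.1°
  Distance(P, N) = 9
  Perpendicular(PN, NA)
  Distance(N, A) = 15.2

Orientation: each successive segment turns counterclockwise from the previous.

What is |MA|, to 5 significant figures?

27.375

∠JPN = 68.1° gives PN at 35.700° from the x-axis; with |PN| = 9.0, N = (11.955, 33.088). The perpendicularity gives NA at right angles to PN, so NA runs at 125.70°; with |NA| = 15.2, A = (3.0852, 45.432). Then |MA| = |A − M| = 27.375.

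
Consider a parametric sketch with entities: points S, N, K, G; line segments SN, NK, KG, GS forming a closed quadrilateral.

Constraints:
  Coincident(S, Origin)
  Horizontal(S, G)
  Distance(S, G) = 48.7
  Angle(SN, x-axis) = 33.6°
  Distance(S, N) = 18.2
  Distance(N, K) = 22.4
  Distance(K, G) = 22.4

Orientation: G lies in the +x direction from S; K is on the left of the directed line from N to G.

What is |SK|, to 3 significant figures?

40.4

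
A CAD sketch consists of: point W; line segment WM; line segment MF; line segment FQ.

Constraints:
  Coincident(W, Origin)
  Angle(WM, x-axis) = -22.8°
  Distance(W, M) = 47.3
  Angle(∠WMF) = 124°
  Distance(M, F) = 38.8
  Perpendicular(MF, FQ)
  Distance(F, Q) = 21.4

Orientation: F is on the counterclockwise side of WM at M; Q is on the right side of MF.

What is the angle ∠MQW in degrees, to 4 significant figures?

14.01°

W is at the origin; WM runs at -22.8° with length 47.3, so M = 47.3·(cos -22.8°, sin -22.8°) = (43.60, -18.33). ∠WMF = 124.0°, so MF runs at -22.8° + (180° − 124.0°) = 33.20° from the x-axis; with |MF| = 38.8, F = M + 38.8·(cos 33.20°, sin 33.20°) = (76.07, 2.916). MF ⟂ FQ; with |FQ| = 21.4 on the right of MF, Q = F + 21.4·(0.5476, -0.8368) = (87.79, -14.99). Then cos ∠MQW = QM·QW / (|QM||QW|), giving 14.01°.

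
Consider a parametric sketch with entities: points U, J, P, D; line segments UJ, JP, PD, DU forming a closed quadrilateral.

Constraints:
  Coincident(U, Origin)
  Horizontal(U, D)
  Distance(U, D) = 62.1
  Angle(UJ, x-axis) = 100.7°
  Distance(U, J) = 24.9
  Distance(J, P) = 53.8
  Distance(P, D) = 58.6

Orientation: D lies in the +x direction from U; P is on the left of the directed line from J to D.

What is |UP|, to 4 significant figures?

67.54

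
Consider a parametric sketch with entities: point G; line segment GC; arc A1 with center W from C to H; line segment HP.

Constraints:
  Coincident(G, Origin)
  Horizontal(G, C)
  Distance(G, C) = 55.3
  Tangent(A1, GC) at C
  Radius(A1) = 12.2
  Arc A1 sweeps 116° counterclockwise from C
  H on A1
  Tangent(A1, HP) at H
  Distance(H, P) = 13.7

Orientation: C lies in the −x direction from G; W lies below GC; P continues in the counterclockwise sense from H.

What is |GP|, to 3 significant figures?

67.3

On A1, C sits at bearing 90° from W; a 116° counterclockwise sweep puts H at bearing 206°, so H = W + 12.2·(cos 206°, sin 206°) = (-66.3, -17.5). Since A1 is tangent to HP there, WH ⟂ HP, so HP runs along (−sin 206°, cos 206°); with |HP| = 13.7, P = (-60.3, -29.9). Then |GP| = |P − G| = 67.3.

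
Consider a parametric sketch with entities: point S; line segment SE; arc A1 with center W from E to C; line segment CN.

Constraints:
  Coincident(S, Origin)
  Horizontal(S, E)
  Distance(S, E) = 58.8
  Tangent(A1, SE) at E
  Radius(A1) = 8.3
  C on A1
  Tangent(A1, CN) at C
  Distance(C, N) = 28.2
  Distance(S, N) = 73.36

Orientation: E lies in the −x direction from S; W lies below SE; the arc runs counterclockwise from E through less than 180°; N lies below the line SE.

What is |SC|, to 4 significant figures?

67.68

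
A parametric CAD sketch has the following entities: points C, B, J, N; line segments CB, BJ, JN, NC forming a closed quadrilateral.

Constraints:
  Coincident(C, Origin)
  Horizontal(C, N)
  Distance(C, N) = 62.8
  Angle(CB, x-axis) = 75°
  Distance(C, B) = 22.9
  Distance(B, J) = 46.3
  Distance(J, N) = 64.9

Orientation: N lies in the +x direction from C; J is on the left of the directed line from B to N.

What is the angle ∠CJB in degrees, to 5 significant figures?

7.6581°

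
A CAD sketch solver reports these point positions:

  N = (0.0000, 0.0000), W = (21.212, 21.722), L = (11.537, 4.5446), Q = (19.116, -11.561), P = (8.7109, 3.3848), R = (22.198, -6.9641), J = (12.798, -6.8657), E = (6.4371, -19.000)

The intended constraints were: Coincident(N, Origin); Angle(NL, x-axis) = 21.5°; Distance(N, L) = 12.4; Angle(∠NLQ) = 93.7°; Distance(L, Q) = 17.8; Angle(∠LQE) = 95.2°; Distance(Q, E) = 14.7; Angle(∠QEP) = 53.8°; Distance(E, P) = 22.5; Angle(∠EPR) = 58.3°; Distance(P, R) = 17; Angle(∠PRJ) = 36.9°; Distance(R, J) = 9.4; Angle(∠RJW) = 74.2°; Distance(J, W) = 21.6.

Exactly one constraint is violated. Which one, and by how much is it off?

Distance(J, W) = 21.6 — off by 8.20.

N = (0.00, 0.00) ✓; NL at 21.50° ✓; |NL| = 12.40 ✓; ∠NLQ = 93.70° ✓; |LQ| = 17.80 ✓; ∠LQE = 95.20° ✓; |QE| = 14.70 ✓; ∠QEP = 53.80° ✓; |EP| = 22.50 ✓; ∠EPR = 58.30° ✓; |PR| = 17.00 ✓; ∠PRJ = 36.90° ✓; |RJ| = 9.401 ✓; ∠RJW = 74.20° ✓; |JW| = 29.80 ✗.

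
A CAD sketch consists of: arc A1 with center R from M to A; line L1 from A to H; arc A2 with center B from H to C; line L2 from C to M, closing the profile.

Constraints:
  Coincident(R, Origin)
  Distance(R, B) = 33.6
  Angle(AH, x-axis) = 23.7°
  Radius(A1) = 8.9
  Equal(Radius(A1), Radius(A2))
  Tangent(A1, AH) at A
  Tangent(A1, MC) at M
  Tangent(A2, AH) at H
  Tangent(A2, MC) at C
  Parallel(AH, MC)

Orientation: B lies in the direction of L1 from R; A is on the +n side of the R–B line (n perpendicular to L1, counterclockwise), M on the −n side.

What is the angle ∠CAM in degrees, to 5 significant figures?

62.087°

The slot axis is L1's direction at 23.7°, so u = (cos 23.7°, sin 23.7°) = (0.91566, 0.40195) and n = (−sin 23.7°, cos 23.7°) = (-0.40195, 0.91566). R is at the origin and B lies 33.6 along u from R, so B = 33.6·u = (30.766, 13.505). Tangency of A1 to both parallel lines with radius 8.9 puts A and M at R ± 8.9·n: A = (-3.5773, 8.1494), M = (3.5773, -8.1494). Equal radii place H and C the same way about B: H = B + 8.9·n = (27.189, 21.655), C = B − 8.9·n = (34.344, 5.3560). Then cos ∠CAM = AC·AM / (|AC||AM|), giving 62.087°.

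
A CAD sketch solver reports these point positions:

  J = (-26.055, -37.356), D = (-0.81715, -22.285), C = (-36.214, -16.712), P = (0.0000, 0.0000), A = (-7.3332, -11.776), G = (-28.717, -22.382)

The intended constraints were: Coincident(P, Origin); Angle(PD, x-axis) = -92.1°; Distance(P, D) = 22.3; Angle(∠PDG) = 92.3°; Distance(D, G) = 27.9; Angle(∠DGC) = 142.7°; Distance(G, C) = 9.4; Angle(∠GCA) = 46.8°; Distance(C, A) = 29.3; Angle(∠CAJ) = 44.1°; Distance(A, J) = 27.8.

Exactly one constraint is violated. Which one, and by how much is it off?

Distance(A, J) = 27.8 — off by 3.90.

P = (0.00, 0.00) ✓; PD at -92.10° ✓; |PD| = 22.30 ✓; ∠PDG = 92.30° ✓; |DG| = 27.90 ✓; ∠DGC = 142.7° ✓; |GC| = 9.400 ✓; ∠GCA = 46.80° ✓; |CA| = 29.30 ✓; ∠CAJ = 44.10° ✓; |AJ| = 31.70 ✗.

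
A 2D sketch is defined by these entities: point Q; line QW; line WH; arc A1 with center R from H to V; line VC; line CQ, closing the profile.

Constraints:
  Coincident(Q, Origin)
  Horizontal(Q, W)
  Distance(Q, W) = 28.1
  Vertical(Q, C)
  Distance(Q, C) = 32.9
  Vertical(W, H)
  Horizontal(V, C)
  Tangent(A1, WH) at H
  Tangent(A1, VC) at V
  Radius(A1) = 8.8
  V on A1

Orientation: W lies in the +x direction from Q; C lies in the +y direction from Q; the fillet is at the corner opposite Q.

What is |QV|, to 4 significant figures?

38.14

The virtual corner opposite Q is at (28.10, 32.90). A1 meets WH tangentially, so RH is at right angles to WH and since A1 is tangent to VC there, RV ⟂ VC, with radius 8.8, so the center R sits 8.8 in from both sides at R = (19.30, 24.10). That places the tangent points at H = (28.10, 24.10) on WH and V = (19.30, 32.90) on VC. Then |QV| = |V − Q| = 38.14.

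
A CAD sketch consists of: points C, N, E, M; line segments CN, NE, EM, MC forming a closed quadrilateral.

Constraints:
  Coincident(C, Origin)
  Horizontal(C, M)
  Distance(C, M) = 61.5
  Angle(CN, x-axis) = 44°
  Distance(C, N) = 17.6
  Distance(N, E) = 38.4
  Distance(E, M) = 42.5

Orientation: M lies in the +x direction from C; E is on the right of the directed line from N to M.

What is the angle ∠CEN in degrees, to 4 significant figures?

27.21°

C is at the origin; C and M share the same y with |CM| = 61.5 and M in +x, so M = (61.5, 0). CN runs at 44.0° with |CN| = 17.6, so N = (12.66, 12.23). E is determined by |NE| = 38.4 and |EM| = 42.5 together: it lies at the intersection of circle(N, 38.4) and circle(M, 42.5). With |NM| = 50.35, the foot of the radical line on NM is 21.88 from N and the perpendicular offset is √(38.4² − 21.88²) = 31.56. Taking the right-of-NM solution: E = (26.22, -23.70).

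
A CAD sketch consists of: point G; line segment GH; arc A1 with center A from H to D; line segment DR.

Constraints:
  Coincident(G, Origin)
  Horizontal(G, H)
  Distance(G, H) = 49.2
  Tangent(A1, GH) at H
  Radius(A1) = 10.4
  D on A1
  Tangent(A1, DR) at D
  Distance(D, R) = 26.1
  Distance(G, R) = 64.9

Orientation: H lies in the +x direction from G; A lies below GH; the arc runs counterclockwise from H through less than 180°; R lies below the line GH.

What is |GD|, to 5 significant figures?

42.868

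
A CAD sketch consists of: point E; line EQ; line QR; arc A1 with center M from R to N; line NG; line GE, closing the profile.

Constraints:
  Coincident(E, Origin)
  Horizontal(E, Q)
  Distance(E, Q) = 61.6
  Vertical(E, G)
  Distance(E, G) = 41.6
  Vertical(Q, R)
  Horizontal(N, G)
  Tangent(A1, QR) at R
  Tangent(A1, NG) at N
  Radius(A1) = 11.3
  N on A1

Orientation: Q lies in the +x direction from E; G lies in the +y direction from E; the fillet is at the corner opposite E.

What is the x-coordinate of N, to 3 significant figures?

50.3

E is at the origin; E and Q share the same y with |EQ| = 61.6 and Q on the +x side, so Q = (61.6, 0.00). EG is vertical with |EG| = 41.6 and G on the +y side, so G = (0.00, 41.6). The virtual corner opposite E is at (61.6, 41.6). Since A1 is tangent to QR there, MR ⟂ QR and the tangent condition forces MN to be normal to NG, with radius 11.3, so the center M sits 11.3 in from both sides at M = (50.3, 30.3). That places the tangent points at R = (61.6, 30.3) on QR and N = (50.3, 41.6) on NG. So N.x = 50.3.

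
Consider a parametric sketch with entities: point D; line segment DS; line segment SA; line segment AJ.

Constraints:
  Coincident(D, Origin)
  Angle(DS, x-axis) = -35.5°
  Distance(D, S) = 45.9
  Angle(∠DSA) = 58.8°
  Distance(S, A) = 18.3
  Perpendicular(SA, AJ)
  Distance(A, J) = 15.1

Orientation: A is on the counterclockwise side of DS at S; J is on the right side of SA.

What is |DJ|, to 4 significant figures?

54.64

∠DSA = 58.8°, so SA runs at -35.5° + (180° − 58.8°) = 85.70° from the x-axis; with |SA| = 18.3, A = S + 18.3·(cos 85.70°, sin 85.70°) = (38.74, -8.406). SA is perpendicular to AJ; with |AJ| = 15.1 on the right of SA, J = A + 15.1·(0.9972, -0.07498) = (53.80, -9.538). Then |DJ| = |J − D| = 54.64.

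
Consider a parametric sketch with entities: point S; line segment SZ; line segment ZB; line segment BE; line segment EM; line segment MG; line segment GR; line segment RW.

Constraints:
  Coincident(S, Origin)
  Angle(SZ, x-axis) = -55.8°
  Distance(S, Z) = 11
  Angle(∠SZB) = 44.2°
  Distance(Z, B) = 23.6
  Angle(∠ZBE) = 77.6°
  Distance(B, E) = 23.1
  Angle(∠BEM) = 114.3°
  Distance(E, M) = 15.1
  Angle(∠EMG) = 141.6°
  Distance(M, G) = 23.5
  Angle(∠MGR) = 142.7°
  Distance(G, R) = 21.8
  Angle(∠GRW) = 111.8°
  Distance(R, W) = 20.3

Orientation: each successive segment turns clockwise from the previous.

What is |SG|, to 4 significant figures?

26.16

∠BEM = 114.3° gives EM at 0.3000° from the x-axis; with |EM| = 15.1, M = (7.560, 16.83). ∠EMG = 141.6° gives MG at -38.10° from the x-axis; with |MG| = 23.5, G = (26.05, 2.329). Then |SG| = |G − S| = 26.16.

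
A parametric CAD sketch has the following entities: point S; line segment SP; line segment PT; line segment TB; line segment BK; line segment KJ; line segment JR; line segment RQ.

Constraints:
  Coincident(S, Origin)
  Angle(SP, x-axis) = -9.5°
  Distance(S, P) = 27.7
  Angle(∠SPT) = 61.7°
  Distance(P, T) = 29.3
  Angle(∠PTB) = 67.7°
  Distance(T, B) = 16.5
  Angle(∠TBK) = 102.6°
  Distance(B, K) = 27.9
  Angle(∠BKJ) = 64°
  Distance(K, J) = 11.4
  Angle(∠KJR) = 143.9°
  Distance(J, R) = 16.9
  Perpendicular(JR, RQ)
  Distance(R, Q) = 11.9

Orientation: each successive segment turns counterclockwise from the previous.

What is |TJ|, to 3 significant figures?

27.1

∠TBK = 102.6° gives BK at -61.5° from the x-axis; with |BK| = 27.9, K = (18.8, -12.2). ∠BKJ = 64.0° gives KJ at 54.5° from the x-axis; with |KJ| = 11.4, J = (25.4, -2.92). Then |TJ| = |J − T| = 27.1.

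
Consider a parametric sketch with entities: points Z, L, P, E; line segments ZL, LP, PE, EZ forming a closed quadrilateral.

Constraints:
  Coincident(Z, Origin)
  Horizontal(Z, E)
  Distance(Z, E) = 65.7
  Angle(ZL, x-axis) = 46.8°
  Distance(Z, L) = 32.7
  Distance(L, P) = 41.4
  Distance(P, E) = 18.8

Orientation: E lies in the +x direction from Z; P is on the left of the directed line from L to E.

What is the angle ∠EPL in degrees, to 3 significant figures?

104°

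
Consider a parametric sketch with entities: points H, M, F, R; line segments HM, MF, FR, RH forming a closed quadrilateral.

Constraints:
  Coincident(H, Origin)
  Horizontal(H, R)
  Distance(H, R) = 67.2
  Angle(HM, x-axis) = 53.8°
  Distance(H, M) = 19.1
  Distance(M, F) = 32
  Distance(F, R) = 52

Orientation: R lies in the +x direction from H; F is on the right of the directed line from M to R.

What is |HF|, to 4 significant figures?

23.82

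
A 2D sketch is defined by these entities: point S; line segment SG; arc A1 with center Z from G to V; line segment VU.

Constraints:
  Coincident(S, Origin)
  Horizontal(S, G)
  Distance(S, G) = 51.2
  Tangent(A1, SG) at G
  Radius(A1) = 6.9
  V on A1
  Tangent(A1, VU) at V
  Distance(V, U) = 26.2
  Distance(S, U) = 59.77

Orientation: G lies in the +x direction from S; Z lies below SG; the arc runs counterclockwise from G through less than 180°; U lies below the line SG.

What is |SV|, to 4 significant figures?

45.16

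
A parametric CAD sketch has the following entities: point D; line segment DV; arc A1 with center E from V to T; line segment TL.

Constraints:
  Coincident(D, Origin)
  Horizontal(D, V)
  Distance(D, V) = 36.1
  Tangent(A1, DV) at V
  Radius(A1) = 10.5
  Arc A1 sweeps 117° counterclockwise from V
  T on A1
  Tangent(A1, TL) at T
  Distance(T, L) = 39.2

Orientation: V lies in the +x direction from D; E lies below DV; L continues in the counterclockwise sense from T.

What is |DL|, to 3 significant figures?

67.1

D is at the origin; DV is horizontal with |DV| = 36.1 and V on the +x side, so V = (36.1, 0.00). Since A1 is tangent to DV there, EV ⟂ DV, so E = V + (0, -10.5) = (36.1, -10.5). On A1, V sits at bearing 90° from E; a 117° counterclockwise sweep puts T at bearing 207°, so T = E + 10.5·(cos 207°, sin 207°) = (26.7, -15.3). The tangent condition forces ET to be normal to TL, so TL runs along (−sin 207°, cos 207°); with |TL| = 39.2, L = (44.5, -50.2). Then |DL| = |L − D| = 67.1.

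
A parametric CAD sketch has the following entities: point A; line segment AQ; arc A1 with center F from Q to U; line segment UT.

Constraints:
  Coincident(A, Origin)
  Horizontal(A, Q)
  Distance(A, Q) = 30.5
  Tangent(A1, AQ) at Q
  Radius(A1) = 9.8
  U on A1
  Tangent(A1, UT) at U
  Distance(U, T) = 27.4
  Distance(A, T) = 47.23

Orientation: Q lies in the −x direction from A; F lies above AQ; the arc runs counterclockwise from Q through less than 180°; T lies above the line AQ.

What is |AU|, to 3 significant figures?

24.1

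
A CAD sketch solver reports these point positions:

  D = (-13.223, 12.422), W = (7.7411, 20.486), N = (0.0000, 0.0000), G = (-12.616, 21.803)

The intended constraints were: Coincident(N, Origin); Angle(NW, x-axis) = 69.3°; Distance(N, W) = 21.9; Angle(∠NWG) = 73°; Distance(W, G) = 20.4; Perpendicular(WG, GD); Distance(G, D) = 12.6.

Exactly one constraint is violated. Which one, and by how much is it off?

Distance(G, D) = 12.6 — off by 3.20.

N = (0.00, 0.00) ✓; NW at 69.30° ✓; |NW| = 21.90 ✓; ∠NWG = 73.00° ✓; |WG| = 20.40 ✓; ∠(WG, GD) = 90.00° ✓; |GD| = 9.401 ✗.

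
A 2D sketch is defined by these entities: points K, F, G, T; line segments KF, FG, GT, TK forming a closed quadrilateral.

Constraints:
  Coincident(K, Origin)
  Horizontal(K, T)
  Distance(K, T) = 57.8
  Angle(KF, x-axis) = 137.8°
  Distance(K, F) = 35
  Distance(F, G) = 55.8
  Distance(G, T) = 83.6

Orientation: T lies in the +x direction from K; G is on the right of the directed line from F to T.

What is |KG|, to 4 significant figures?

37.38

Checks: |FG| = 55.80 ✓; |GT| = 83.60 ✓.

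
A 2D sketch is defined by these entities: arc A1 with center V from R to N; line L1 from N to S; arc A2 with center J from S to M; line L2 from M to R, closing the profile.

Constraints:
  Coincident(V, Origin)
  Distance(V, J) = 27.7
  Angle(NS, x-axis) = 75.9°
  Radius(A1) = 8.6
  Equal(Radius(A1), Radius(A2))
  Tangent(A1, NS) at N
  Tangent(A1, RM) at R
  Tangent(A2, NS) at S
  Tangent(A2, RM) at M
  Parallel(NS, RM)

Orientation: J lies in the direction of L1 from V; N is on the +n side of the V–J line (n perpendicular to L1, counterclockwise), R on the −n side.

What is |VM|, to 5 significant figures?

29.004

The slot axis is L1's direction at 75.9°, so u = (cos 75.9°, sin 75.9°) = (0.24362, 0.96987) and n = (−sin 75.9°, cos 75.9°) = (-0.96987, 0.24362). V is at the origin and J lies 27.7 along u from V, so J = 27.7·u = (6.7481, 26.865). Tangency of A1 to both parallel lines with radius 8.6 puts N and R at V ± 8.6·n: N = (-8.3409, 2.0951), R = (8.3409, -2.0951). Equal radii place S and M the same way about J: S = J + 8.6·n = (-1.5928, 28.961), M = J − 8.6·n = (15.089, 24.770). Then |VM| = |M − V| = 29.004.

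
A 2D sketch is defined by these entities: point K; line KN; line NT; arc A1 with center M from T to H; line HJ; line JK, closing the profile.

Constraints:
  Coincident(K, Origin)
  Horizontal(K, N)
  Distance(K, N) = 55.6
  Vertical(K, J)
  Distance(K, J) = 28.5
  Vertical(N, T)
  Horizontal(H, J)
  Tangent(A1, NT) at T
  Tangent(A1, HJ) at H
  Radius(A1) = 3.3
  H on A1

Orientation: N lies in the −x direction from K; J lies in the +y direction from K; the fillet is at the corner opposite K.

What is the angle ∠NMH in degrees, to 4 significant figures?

172.5°

K is at the origin; K and N share the same y with |KN| = 55.6 and N on the −x side, so N = (-55.60, 0.000). K and J share the same x with |KJ| = 28.5 and J on the +y side, so J = (0.000, 28.50). The virtual corner opposite K is at (-55.60, 28.50). The tangent condition forces MT to be normal to NT and tangency of A1 to HJ means the radius MH is perpendicular to HJ, with radius 3.3, so the center M sits 3.3 in from both sides at M = (-52.30, 25.20). That places the tangent points at T = (-55.60, 25.20) on NT and H = (-52.30, 28.50) on HJ. Then cos ∠NMH = MN·MH / (|MN||MH|), giving 172.5°.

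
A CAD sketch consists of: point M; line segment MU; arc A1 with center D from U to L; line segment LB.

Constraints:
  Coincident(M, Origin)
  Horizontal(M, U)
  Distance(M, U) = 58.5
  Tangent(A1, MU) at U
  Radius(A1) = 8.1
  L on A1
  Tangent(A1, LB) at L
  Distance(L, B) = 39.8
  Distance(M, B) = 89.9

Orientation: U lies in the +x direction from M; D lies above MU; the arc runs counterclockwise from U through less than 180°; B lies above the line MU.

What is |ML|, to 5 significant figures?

66.413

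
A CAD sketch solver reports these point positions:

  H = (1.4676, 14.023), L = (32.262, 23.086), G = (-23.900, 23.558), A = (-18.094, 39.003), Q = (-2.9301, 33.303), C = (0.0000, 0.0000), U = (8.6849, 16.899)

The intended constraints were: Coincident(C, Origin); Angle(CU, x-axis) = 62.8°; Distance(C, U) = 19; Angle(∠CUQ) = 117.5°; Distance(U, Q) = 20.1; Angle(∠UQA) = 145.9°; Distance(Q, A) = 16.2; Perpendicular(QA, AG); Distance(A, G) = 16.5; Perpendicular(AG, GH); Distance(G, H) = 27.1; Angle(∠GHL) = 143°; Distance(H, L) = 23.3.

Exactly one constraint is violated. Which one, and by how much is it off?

Distance(H, L) = 23.3 — off by 8.80.

C = (0.00, 0.00) ✓; CU at 62.80° ✓; |CU| = 19.00 ✓; ∠CUQ = 117.5° ✓; |UQ| = 20.10 ✓; ∠UQA = 145.9° ✓; |QA| = 16.20 ✓; ∠(QA, AG) = 90.00° ✓; |AG| = 16.50 ✓; ∠(AG, GH) = 90.00° ✓; |GH| = 27.10 ✓; ∠GHL = 143.0° ✓; |HL| = 32.10 ✗.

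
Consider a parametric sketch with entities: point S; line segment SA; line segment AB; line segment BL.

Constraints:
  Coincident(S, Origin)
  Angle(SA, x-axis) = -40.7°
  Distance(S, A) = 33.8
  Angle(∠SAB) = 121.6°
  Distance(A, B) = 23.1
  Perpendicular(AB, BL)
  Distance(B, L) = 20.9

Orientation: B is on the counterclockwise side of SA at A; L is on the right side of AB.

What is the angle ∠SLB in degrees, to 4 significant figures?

39.40°

S is at the origin; SA runs at -40.7° with length 33.8, so A = 33.8·(cos -40.7°, sin -40.7°) = (25.62, -22.04). ∠SAB = 121.6°, so AB runs at -40.7° + (180° − 121.6°) = 17.70° from the x-axis; with |AB| = 23.1, B = A + 23.1·(cos 17.70°, sin 17.70°) = (47.63, -15.02). The perpendicularity gives BL at right angles to AB; with |BL| = 20.9 on the right of AB, L = B + 20.9·(0.3040, -0.9527) = (53.99, -34.93). Then cos ∠SLB = LS·LB / (|LS||LB|), giving 39.40°.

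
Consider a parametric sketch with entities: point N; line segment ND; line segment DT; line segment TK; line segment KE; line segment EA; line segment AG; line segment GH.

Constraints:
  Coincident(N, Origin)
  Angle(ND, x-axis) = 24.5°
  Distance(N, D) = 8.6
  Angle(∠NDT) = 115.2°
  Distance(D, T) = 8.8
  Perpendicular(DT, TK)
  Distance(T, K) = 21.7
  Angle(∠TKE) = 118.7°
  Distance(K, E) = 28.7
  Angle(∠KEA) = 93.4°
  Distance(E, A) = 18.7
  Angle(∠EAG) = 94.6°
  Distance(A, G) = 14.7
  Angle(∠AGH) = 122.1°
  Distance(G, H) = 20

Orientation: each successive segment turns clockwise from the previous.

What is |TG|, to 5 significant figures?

25.728

N is at the origin; ND runs at 24.5° with length 8.6, so D = (7.8257, 3.5664). ∠NDT = 115.2° gives DT at -40.300° from the x-axis; with |DT| = 8.8, T = (14.537, -2.1254). The perpendicularity gives TK at right angles to DT, so TK runs at -130.30°; with |TK| = 21.7, K = (0.50181, -18.675). ∠TKE = 118.7° gives KE at 168.40° from the x-axis; with |KE| = 28.7, E = (-27.612, -12.904). ∠KEA = 93.4° gives EA at 81.800° from the x-axis; with |EA| = 18.7, A = (-24.945, 5.6045). ∠EAG = 94.6° gives AG at -3.6000° from the x-axis; with |AG| = 14.7, G = (-10.274, 4.6814). Then |TG| = |G − T| = 25.728.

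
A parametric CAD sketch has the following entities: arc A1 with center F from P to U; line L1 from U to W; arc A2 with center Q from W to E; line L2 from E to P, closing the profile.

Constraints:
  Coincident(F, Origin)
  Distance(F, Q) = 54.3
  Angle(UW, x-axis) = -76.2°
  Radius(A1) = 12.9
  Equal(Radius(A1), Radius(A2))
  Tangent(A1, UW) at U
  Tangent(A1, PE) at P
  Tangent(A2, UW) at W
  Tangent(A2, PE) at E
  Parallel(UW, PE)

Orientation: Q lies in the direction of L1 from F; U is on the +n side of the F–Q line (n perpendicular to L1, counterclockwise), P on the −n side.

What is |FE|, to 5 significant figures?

55.811

Tangency of A1 to both parallel lines with radius 12.9 puts U and P at F ± 12.9·n: U = (12.528, 3.0771), P = (-12.528, -3.0771). Equal radii place W and E the same way about Q: W = Q + 12.9·n = (25.480, -49.656), E = Q − 12.9·n = (0.42473, -55.810). Then |FE| = |E − F| = 55.811.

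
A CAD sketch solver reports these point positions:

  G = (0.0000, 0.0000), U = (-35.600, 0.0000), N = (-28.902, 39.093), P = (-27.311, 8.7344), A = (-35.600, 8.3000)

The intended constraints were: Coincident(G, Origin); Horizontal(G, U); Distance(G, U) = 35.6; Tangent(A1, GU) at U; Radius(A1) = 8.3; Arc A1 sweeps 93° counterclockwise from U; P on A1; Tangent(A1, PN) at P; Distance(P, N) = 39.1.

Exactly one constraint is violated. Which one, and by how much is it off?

Distance(P, N) = 39.1 — off by 8.70.

G = (0.00, 0.00) ✓; G.y = 0.00, U.y = 0.00 ✓; |GU| = 35.60 ✓; ∠(AU, UG) = 90.00° ✓; |AU| = 8.300 ✓; bearing(A→P) − bearing(A→U) = 93.00° ✓; |AP| = 8.300 ✓; ∠(AP, PN) = 90.00° ✓; |PN| = 30.40 ✗.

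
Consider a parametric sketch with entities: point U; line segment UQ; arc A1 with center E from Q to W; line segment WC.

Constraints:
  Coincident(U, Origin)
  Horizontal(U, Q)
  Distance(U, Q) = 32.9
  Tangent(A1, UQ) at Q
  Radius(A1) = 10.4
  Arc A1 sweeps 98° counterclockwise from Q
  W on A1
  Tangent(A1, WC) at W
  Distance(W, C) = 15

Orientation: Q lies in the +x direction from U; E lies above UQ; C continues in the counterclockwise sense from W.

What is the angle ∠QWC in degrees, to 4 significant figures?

131.0°

U is at the origin; UQ is horizontal with |UQ| = 32.9 and Q on the +x side, so Q = (32.90, 0.000). The tangent condition forces EQ to be normal to UQ, so E = Q + (0, 10.4) = (32.90, 10.40). On A1, Q sits at bearing -90° from E; a 98° counterclockwise sweep puts W at bearing 8°, so W = E + 10.4·(cos 8°, sin 8°) = (43.20, 11.85). A1 meets WC tangentially, so EW is at right angles to WC, so WC runs along (−sin 8°, cos 8°); with |WC| = 15.0, C = (41.11, 26.70). Then cos ∠QWC = WQ·WC / (|WQ||WC|), giving 131.0°.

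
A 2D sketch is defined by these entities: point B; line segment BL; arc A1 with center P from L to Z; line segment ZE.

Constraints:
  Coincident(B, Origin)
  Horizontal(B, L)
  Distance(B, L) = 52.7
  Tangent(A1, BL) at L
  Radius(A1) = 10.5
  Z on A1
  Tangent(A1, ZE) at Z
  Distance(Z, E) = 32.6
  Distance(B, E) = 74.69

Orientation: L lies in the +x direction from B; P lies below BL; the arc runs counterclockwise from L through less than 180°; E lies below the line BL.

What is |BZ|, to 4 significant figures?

46.50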